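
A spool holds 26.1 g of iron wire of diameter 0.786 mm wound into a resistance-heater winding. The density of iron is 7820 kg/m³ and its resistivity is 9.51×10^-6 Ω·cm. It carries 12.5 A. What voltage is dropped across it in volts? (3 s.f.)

ρ = 9.51×10^-6 Ω·cm = 9.51×10^-8 Ω·m
A = π(d/2)² = π(3.9300e-04 m)² = 4.8522e-07 m²
L = m/(density·A) = 0.0261/(7820×4.8522e-07) = 6.879 m
R = ρL/A = (9.51×10^-8)(6.879)/(4.8522e-07) = 1.348 Ω
V = IR = 12.5 × 1.348 = 16.9 V

16.9 V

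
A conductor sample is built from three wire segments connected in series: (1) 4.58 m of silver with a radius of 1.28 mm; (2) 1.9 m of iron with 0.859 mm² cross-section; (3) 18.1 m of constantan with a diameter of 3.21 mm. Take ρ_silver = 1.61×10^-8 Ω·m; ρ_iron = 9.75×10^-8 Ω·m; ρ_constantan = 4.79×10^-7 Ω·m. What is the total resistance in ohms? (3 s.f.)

Seg 1: A = πr² = π(1.2800e-03 m)² = 5.147e-06 m²
R_1 = (1.61×10^-8)(4.58)/(5.147e-06) = 0.01433 Ω
Seg 2: A = 0.859 mm² = 8.590e-07 m²
R_2 = (9.75×10^-8)(1.9)/(8.590e-07) = 0.2157 Ω
Seg 3: A = π(d/2)² = π(1.6050e-03 m)² = 8.093e-06 m²
R_3 = (4.79×10^-7)(18.1)/(8.093e-06) = 1.071 Ω
R_total = R_1 + R_2 + R_3 = 1.30 Ω

1.30 Ω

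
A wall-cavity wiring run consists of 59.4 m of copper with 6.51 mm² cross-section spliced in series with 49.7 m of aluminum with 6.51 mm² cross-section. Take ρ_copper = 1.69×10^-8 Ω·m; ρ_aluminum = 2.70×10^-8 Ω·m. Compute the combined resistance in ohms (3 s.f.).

Segment 1: A = 6.51 mm² = 6.510e-06 m²
R₁ = ρL/A = (1.69×10^-8)(59.4)/(6.510e-06) = 0.1542 Ω
R₂ = (2.70×10^-8)(49.7)/(6.510e-06) = 0.2061 Ω
R = R₁ + R₂ = 0.360 Ω

0.360 Ω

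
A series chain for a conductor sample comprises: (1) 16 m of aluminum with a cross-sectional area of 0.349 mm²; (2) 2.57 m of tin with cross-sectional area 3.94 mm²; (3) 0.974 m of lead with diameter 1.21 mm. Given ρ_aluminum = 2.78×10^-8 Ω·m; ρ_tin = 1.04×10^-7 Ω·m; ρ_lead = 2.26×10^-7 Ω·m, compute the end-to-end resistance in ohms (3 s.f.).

Seg 1: A = 0.349 mm² = 3.490e-07 m²
R_1 = (2.78×10^-8)(16)/(3.490e-07) = 1.274 Ω
Seg 2: A = 3.94 mm² = 3.940e-06 m²
R_2 = (1.04×10^-7)(2.57)/(3.940e-06) = 0.06784 Ω
Seg 3: A = π(d/2)² = π(6.0500e-04 m)² = 1.150e-06 m²
R_3 = (2.26×10^-7)(0.974)/(1.150e-06) = 0.1914 Ω
R_total = R_1 + R_2 + R_3 = 1.53 Ω

1.53 Ω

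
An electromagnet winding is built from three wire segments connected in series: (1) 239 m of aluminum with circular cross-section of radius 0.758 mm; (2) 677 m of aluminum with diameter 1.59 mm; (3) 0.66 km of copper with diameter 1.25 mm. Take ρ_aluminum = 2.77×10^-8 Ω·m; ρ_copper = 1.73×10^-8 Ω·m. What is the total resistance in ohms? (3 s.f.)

Seg 1: A = πr² = π(7.5800e-04 m)² = 1.805e-06 m²
R_1 = (2.77×10^-8)(239)/(1.805e-06) = 3.668 Ω
Seg 2: A = π(d/2)² = π(7.9500e-04 m)² = 1.986e-06 m²
R_2 = (2.77×10^-8)(677)/(1.986e-06) = 9.445 Ω
Seg 3: A = π(d/2)² = π(6.2500e-04 m)² = 1.227e-06 m²
R_3 = (1.73×10^-8)(660)/(1.227e-06) = 9.304 Ω
R_total = R_1 + R_2 + R_3 = 22.4 Ω

22.4 Ω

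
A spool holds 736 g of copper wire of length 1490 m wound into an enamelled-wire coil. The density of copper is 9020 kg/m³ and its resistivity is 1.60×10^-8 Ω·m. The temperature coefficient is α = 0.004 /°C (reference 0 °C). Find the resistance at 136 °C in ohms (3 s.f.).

A = m/(density·L) = 0.736/(9020×1490) = 5.4763e-08 m²
R = ρL/A = (1.60×10^-8)(1490)/(5.4763e-08) = 435.3 Ω
R(136 °C) = 435.3 × (1 + 0.004×136) = 672 Ω

672 Ω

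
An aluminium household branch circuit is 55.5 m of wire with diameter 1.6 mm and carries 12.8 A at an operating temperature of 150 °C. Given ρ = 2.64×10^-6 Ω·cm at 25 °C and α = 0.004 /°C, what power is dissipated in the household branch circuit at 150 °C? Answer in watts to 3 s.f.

ρ = 2.64×10^-6 Ω·cm = 2.64×10^-8 Ω·m
A = π(d/2)² = π(8.0000e-04 m)² = 2.011e-06 m²
R₍25₎ = ρL/A = (2.64×10^-8)(55.5)/(2.011e-06) = 0.7287 Ω
R₍150₎ = R₍25₎(1 + αΔT) = 0.7287 × (1 + 0.004×125) = 1.093 Ω
P = I²R = (12.8)² × 1.093 = 179 W

179 W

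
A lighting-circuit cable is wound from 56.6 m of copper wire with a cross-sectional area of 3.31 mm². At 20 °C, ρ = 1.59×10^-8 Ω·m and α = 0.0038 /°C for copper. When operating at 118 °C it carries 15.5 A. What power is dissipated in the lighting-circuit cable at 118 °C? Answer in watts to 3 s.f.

A = 3.31 mm² = 3.310e-06 m²
R₍20₎ = ρL/A = (1.59×10^-8)(56.6)/(3.310e-06) = 0.2719 Ω
R₍118₎ = R₍20₎(1 + αΔT) = 0.2719 × (1 + 0.0038×98) = 0.3731 Ω
P = I²R = (15.5)² × 0.3731 = 89.6 W

89.6 W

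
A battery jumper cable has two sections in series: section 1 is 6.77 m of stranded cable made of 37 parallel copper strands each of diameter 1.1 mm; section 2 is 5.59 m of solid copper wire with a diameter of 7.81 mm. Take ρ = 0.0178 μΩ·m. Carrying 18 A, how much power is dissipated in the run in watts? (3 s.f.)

ρ = 0.0178 μΩ·m = 1.78×10^-8 Ω·m
Section 1: A_strand = π(5.5000e-04)² = 9.503e-07 m²; R₁ = ρL/(N·A_s) = (1.78×10^-8)(6.77)/(37×9.503e-07) = 0.003427 Ω
Section 2: A = π(d/2)² = π(3.9050e-03 m)² = 4.791e-05 m²
R₂ = (1.78×10^-8)(5.59)/(4.791e-05) = 0.002077 Ω
R = R₁ + R₂ = 0.005504 Ω
P = I²R = (18)² × 0.005504 = 1.78 W

1.78 W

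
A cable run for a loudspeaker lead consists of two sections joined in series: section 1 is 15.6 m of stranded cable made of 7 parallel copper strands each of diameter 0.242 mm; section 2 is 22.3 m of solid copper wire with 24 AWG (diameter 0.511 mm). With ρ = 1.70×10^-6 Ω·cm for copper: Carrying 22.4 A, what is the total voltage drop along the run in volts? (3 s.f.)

59.9 V

ρ = 1.70×10^-6 Ω·cm = 1.70×10^-8 Ω·m
Section 1: A_strand = π(1.2100e-04)² = 4.600e-08 m²; R₁ = ρL/(N·A_s) = (1.70×10^-8)(15.6)/(7×4.600e-08) = 0.8237 Ω
Section 2: A = π(0.511/2 mm)² = π(2.5550e-04 m)² = 2.051e-07 m²
R₂ = (1.70×10^-8)(22.3)/(2.051e-07) = 1.849 Ω
R = R₁ + R₂ = 2.672 Ω
V = IR = 22.4 × 2.672 = 59.9 V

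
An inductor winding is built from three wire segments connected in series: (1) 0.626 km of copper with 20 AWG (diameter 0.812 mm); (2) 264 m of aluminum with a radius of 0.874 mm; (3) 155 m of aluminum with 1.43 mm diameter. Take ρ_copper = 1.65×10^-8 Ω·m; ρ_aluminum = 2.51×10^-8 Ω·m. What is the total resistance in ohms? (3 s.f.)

Seg 1: A = π(0.812/2 mm)² = π(4.0600e-04 m)² = 5.178e-07 m²
R_1 = (1.65×10^-8)(626)/(5.178e-07) = 19.95 Ω
Seg 2: A = πr² = π(8.7400e-04 m)² = 2.400e-06 m²
R_2 = (2.51×10^-8)(264)/(2.400e-06) = 2.761 Ω
Seg 3: A = π(d/2)² = π(7.1500e-04 m)² = 1.606e-06 m²
R_3 = (2.51×10^-8)(155)/(1.606e-06) = 2.422 Ω
R_total = R_1 + R_2 + R_3 = 25.1 Ω

25.1 Ω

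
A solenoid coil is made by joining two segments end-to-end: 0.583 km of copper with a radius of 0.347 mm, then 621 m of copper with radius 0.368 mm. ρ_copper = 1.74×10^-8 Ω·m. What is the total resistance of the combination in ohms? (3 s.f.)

Segment 1: A = πr² = π(3.4700e-04 m)² = 3.783e-07 m²
R₁ = ρL/A = (1.74×10^-8)(583)/(3.783e-07) = 26.82 Ω
Segment 2: A = πr² = π(3.6800e-04 m)² = 4.254e-07 m²
R₂ = (1.74×10^-8)(621)/(4.254e-07) = 25.4 Ω
R = R₁ + R₂ = 52.2 Ω

52.2 Ω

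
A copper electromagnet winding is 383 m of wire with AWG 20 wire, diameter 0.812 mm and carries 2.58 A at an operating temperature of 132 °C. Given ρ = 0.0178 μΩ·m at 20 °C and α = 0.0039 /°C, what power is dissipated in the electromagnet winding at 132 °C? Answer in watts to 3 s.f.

ρ = 0.0178 μΩ·m = 1.78×10^-8 Ω·m
A = π(0.812/2 mm)² = π(4.0600e-04 m)² = 5.178e-07 m²
R₍20₎ = ρL/A = (1.78×10^-8)(383)/(5.178e-07) = 13.16 Ω
R₍132₎ = R₍20₎(1 + αΔT) = 13.16 × (1 + 0.0039×112) = 18.92 Ω
P = I²R = (2.58)² × 18.92 = 126 W

126 W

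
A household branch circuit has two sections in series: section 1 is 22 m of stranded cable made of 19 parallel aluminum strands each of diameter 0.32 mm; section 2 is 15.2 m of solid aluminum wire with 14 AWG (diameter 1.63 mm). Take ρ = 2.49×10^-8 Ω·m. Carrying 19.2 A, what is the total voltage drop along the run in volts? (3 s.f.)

Section 1: A_strand = π(1.6000e-04)² = 8.042e-08 m²; R₁ = ρL/(N·A_s) = (2.49×10^-8)(22)/(19×8.042e-08) = 0.3585 Ω
Section 2: A = π(1.63/2 mm)² = π(8.1500e-04 m)² = 2.087e-06 m²
R₂ = (2.49×10^-8)(15.2)/(2.087e-06) = 0.1814 Ω
R = R₁ + R₂ = 0.5399 Ω
V = IR = 19.2 × 0.5399 = 10.4 V

10.4 V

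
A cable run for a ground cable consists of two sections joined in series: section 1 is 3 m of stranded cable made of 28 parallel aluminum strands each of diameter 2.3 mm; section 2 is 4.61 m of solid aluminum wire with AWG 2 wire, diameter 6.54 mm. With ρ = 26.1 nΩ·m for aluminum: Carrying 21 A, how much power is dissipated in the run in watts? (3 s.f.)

1.88 W

ρ = 26.1 nΩ·m = 2.61×10^-8 Ω·m
Section 1: A_strand = π(1.1500e-03)² = 4.155e-06 m²; R₁ = ρL/(N·A_s) = (2.61×10^-8)(3)/(28×4.155e-06) = 6.731×10^-4 Ω
Section 2: A = π(6.54/2 mm)² = π(3.2700e-03 m)² = 3.359e-05 m²
R₂ = (2.61×10^-8)(4.61)/(3.359e-05) = 0.003582 Ω
R = R₁ + R₂ = 0.004255 Ω
P = I²R = (21)² × 0.004255 = 1.88 W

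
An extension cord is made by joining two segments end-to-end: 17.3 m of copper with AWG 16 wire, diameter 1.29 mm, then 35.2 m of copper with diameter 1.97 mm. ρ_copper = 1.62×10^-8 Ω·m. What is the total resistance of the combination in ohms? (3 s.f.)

0.402 Ω

Segment 1: A = π(1.29/2 mm)² = π(6.4500e-04 m)² = 1.307e-06 m²
R₁ = ρL/A = (1.62×10^-8)(17.3)/(1.307e-06) = 0.2144 Ω
Segment 2: A = π(d/2)² = π(9.8500e-04 m)² = 3.048e-06 m²
R₂ = (1.62×10^-8)(35.2)/(3.048e-06) = 0.1871 Ω
R = R₁ + R₂ = 0.402 Ω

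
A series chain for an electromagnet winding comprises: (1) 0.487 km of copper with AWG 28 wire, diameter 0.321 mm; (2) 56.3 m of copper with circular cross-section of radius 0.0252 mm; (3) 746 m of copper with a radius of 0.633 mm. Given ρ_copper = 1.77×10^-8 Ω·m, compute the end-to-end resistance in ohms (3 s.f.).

Seg 1: A = π(0.321/2 mm)² = π(1.6050e-04 m)² = 8.093e-08 m²
R_1 = (1.77×10^-8)(487)/(8.093e-08) = 106.5 Ω
Seg 2: A = πr² = π(2.5200e-05 m)² = 1.995e-09 m²
R_2 = (1.77×10^-8)(56.3)/(1.995e-09) = 499.5 Ω
Seg 3: A = πr² = π(6.3300e-04 m)² = 1.259e-06 m²
R_3 = (1.77×10^-8)(746)/(1.259e-06) = 10.49 Ω
R_total = R_1 + R_2 + R_3 = 616 Ω

616 Ω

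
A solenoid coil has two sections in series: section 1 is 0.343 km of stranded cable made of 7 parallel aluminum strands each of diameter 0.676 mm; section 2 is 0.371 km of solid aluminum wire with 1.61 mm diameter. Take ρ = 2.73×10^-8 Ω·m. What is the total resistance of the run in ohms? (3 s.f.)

Section 1: A_strand = π(3.3800e-04)² = 3.589e-07 m²; R₁ = ρL/(N·A_s) = (2.73×10^-8)(343)/(7×3.589e-07) = 3.727 Ω
Section 2: A = π(d/2)² = π(8.0500e-04 m)² = 2.036e-06 m²
R₂ = (2.73×10^-8)(371)/(2.036e-06) = 4.975 Ω
R = R₁ + R₂ = 8.70 Ω

8.70 Ω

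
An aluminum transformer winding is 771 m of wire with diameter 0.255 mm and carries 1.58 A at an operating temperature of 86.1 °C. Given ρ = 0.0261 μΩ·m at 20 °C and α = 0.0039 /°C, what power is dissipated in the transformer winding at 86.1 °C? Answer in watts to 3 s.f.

ρ = 0.0261 μΩ·m = 2.61×10^-8 Ω·m
A = π(d/2)² = π(1.2750e-04 m)² = 5.107e-08 m²
R₍20₎ = ρL/A = (2.61×10^-8)(771)/(5.107e-08) = 394 Ω
R₍86.1₎ = R₍20₎(1 + αΔT) = 394 × (1 + 0.0039×66.1) = 495.6 Ω
P = I²R = (1.58)² × 495.6 = 1240 W

1240 W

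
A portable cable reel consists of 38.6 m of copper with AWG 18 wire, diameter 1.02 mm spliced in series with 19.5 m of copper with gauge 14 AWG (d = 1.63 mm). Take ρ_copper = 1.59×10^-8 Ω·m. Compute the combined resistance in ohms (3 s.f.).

Segment 1: A = π(1.02/2 mm)² = π(5.1000e-04 m)² = 8.171e-07 m²
R₁ = ρL/A = (1.59×10^-8)(38.6)/(8.171e-07) = 0.7511 Ω
Segment 2: A = π(1.63/2 mm)² = π(8.1500e-04 m)² = 2.087e-06 m²
R₂ = (1.59×10^-8)(19.5)/(2.087e-06) = 0.1486 Ω
R = R₁ + R₂ = 0.900 Ω

0.900 Ω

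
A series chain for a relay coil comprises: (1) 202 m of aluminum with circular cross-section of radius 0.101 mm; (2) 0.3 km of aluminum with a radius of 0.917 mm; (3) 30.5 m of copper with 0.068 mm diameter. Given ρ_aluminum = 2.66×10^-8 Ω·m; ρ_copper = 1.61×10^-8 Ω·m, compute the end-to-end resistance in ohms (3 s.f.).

306 Ω

Seg 1: A = πr² = π(1.0100e-04 m)² = 3.205e-08 m²
R_1 = (2.66×10^-8)(202)/(3.205e-08) = 167.7 Ω
Seg 2: A = πr² = π(9.1700e-04 m)² = 2.642e-06 m²
R_2 = (2.66×10^-8)(300)/(2.642e-06) = 3.021 Ω
Seg 3: A = π(d/2)² = π(3.4000e-05 m)² = 3.632e-09 m²
R_3 = (1.61×10^-8)(30.5)/(3.632e-09) = 135.2 Ω
R_total = R_1 + R_2 + R_3 = 306 Ω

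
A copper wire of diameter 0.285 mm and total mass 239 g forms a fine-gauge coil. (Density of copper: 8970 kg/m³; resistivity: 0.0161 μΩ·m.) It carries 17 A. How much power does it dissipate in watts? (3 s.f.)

ρ = 0.0161 μΩ·m = 1.61×10^-8 Ω·m
A = π(d/2)² = π(1.4250e-04 m)² = 6.3794e-08 m²
L = m/(density·A) = 0.239/(8970×6.3794e-08) = 417.7 m
R = ρL/A = (1.61×10^-8)(417.7)/(6.3794e-08) = 105.4 Ω
P = I²R = (17)² × 105.4 = 30500 W

30500 W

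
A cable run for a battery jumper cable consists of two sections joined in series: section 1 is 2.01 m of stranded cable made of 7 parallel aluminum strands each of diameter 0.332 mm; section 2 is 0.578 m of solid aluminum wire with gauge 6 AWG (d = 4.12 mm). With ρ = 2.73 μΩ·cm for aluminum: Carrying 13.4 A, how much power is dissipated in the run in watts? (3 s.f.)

16.5 W

ρ = 2.73 μΩ·cm = 2.73×10^-8 Ω·m
Section 1: A_strand = π(1.6600e-04)² = 8.657e-08 m²; R₁ = ρL/(N·A_s) = (2.73×10^-8)(2.01)/(7×8.657e-08) = 0.09055 Ω
Section 2: A = π(4.12/2 mm)² = π(2.0600e-03 m)² = 1.333e-05 m²
R₂ = (2.73×10^-8)(0.578)/(1.333e-05) = 0.001184 Ω
R = R₁ + R₂ = 0.09173 Ω
P = I²R = (13.4)² × 0.09173 = 16.5 W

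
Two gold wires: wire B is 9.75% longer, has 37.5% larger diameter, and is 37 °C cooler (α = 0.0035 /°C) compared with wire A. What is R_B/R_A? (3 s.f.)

0.505

R ∝ ρL/d² with ρ ∝ (1+αΔT), so R_B/R_A = (1 + 9.75/100) × (1 + 37.5/100)⁻² × (1 − 0.0035×37)
= 1.097 × 0.5289 × 0.8705 = 0.505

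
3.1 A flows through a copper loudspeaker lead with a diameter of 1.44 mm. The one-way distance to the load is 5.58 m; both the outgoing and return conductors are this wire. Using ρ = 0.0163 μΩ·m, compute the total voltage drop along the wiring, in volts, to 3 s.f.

ρ = 0.0163 μΩ·m = 1.63×10^-8 Ω·m
A = π(d/2)² = π(7.2000e-04 m)² = 1.629e-06 m²
Total conductor length (both ways) L = 2 × 5.58 = 11.16 m
R = ρL/A = (1.63×10^-8)(11.16)/(1.629e-06) = 0.1117 Ω
V = IR = 3.1 × 0.1117 = 0.346 V

0.346 V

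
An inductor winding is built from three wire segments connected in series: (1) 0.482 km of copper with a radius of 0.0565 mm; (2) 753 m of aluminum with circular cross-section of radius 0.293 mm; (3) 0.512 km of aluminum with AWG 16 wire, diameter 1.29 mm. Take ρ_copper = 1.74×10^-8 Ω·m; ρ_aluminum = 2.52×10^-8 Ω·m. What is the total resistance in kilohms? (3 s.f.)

Seg 1: A = πr² = π(5.6500e-05 m)² = 1.003e-08 m²
R_1 = (1.74×10^-8)(482)/(1.003e-08) = 836.3 Ω
Seg 2: A = πr² = π(2.9300e-04 m)² = 2.697e-07 m²
R_2 = (2.52×10^-8)(753)/(2.697e-07) = 70.36 Ω
Seg 3: A = π(1.29/2 mm)² = π(6.4500e-04 m)² = 1.307e-06 m²
R_3 = (2.52×10^-8)(512)/(1.307e-06) = 9.872 Ω
R_total = R_1 + R_2 + R_3 = 0.917 kΩ

0.917 kΩ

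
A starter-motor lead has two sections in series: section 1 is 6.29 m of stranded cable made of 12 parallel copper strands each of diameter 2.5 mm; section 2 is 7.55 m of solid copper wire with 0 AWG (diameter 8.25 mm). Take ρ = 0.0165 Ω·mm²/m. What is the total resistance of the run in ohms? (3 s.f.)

ρ = 0.0165 Ω·mm²/m = 1.65×10^-8 Ω·m
Section 1: A_strand = π(1.2500e-03)² = 4.909e-06 m²; R₁ = ρL/(N·A_s) = (1.65×10^-8)(6.29)/(12×4.909e-06) = 0.001762 Ω
Section 2: A = π(8.25/2 mm)² = π(4.1250e-03 m)² = 5.346e-05 m²
R₂ = (1.65×10^-8)(7.55)/(5.346e-05) = 0.00233 Ω
R = R₁ + R₂ = 0.00409 Ω

0.00409 Ω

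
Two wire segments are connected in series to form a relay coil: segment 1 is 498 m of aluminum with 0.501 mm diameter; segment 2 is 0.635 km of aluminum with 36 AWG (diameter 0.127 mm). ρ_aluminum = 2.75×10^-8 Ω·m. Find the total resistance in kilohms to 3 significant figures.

Segment 1: A = π(d/2)² = π(2.5050e-04 m)² = 1.971e-07 m²
R₁ = ρL/A = (2.75×10^-8)(498)/(1.971e-07) = 69.47 Ω
Segment 2: A = π(0.127/2 mm)² = π(6.3500e-05 m)² = 1.267e-08 m²
R₂ = (2.75×10^-8)(635)/(1.267e-08) = 1379 Ω
R = R₁ + R₂ = 1.45 kΩ

1.45 kΩ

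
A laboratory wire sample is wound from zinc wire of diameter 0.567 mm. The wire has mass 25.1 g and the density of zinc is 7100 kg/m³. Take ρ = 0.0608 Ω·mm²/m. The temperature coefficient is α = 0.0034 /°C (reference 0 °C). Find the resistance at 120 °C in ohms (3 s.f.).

4.75 Ω

ρ = 0.0608 Ω·mm²/m = 6.08×10^-8 Ω·m
A = π(d/2)² = π(2.8350e-04 m)² = 2.5250e-07 m²
L = m/(density·A) = 0.0251/(7100×2.5250e-07) = 14 m
R = ρL/A = (6.08×10^-8)(14)/(2.5250e-07) = 3.371 Ω
R(120 °C) = 3.371 × (1 + 0.0034×120) = 4.75 Ω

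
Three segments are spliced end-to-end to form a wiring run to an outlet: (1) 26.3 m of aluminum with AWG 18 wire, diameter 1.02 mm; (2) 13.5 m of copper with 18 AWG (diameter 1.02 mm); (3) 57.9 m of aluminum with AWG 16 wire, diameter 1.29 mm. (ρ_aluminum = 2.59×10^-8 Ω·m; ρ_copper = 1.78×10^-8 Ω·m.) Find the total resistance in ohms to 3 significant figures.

Seg 1: A = π(1.02/2 mm)² = π(5.1000e-04 m)² = 8.171e-07 m²
R_1 = (2.59×10^-8)(26.3)/(8.171e-07) = 0.8336 Ω
Seg 2: A = π(1.02/2 mm)² = π(5.1000e-04 m)² = 8.171e-07 m²
R_2 = (1.78×10^-8)(13.5)/(8.171e-07) = 0.2941 Ω
Seg 3: A = π(1.29/2 mm)² = π(6.4500e-04 m)² = 1.307e-06 m²
R_3 = (2.59×10^-8)(57.9)/(1.307e-06) = 1.147 Ω
R_total = R_1 + R_2 + R_3 = 2.28 Ω

2.28 Ω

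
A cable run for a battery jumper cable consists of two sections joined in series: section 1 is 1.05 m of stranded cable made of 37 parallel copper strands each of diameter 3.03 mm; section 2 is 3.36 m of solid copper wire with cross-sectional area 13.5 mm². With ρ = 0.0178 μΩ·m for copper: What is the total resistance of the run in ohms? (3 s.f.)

ρ = 0.0178 μΩ·m = 1.78×10^-8 Ω·m
Section 1: A_strand = π(1.5150e-03)² = 7.211e-06 m²; R₁ = ρL/(N·A_s) = (1.78×10^-8)(1.05)/(37×7.211e-06) = 7.005×10^-5 Ω
Section 2: A = 13.5 mm² = 1.350e-05 m²
R₂ = (1.78×10^-8)(3.36)/(1.350e-05) = 0.00443 Ω
R = R₁ + R₂ = 0.00450 Ω

0.00450 Ω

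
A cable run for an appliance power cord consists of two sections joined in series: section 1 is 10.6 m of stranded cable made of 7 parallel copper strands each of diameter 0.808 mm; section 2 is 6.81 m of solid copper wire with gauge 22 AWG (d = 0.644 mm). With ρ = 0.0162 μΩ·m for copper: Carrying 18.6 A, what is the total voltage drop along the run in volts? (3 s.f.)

ρ = 0.0162 μΩ·m = 1.62×10^-8 Ω·m
Section 1: A_strand = π(4.0400e-04)² = 5.128e-07 m²; R₁ = ρL/(N·A_s) = (1.62×10^-8)(10.6)/(7×5.128e-07) = 0.04784 Ω
Section 2: A = π(0.644/2 mm)² = π(3.2200e-04 m)² = 3.257e-07 m²
R₂ = (1.62×10^-8)(6.81)/(3.257e-07) = 0.3387 Ω
R = R₁ + R₂ = 0.3865 Ω
V = IR = 18.6 × 0.3865 = 7.19 V

7.19 V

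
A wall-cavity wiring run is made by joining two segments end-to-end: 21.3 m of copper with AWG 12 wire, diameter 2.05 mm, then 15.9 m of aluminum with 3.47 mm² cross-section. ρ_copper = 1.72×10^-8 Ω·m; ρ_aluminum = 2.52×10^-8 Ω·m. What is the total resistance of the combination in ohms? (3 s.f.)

Segment 1: A = π(2.05/2 mm)² = π(1.0250e-03 m)² = 3.301e-06 m²
R₁ = ρL/A = (1.72×10^-8)(21.3)/(3.301e-06) = 0.111 Ω
Segment 2: A = 3.47 mm² = 3.470e-06 m²
R₂ = (2.52×10^-8)(15.9)/(3.470e-06) = 0.1155 Ω
R = R₁ + R₂ = 0.226 Ω

0.226 Ω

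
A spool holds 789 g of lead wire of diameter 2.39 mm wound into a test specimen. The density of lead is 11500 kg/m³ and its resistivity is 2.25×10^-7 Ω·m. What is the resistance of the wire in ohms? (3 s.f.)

A = π(d/2)² = π(1.1950e-03 m)² = 4.4863e-06 m²
L = m/(density·A) = 0.789/(11500×4.4863e-06) = 15.29 m
R = ρL/A = (2.25×10^-7)(15.29)/(4.4863e-06) = 0.767 Ω

0.767 Ω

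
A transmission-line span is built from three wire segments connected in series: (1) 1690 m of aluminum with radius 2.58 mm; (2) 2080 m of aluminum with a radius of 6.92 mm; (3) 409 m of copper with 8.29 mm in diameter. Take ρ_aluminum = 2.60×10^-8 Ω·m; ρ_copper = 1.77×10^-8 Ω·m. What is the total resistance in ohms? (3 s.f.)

2.59 Ω

Seg 1: A = πr² = π(2.5800e-03 m)² = 2.091e-05 m²
R_1 = (2.60×10^-8)(1690)/(2.091e-05) = 2.101 Ω
Seg 2: A = πr² = π(6.9200e-03 m)² = 1.504e-04 m²
R_2 = (2.60×10^-8)(2080)/(1.504e-04) = 0.3595 Ω
Seg 3: A = π(d/2)² = π(4.1450e-03 m)² = 5.398e-05 m²
R_3 = (1.77×10^-8)(409)/(5.398e-05) = 0.1341 Ω
R_total = R_1 + R_2 + R_3 = 2.59 Ω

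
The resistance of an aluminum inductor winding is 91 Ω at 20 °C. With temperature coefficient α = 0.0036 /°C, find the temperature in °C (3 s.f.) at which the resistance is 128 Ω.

R = R₀(1 + α(T − T₀)) ⇒ T = T₀ + (R/R₀ − 1)/α
T = 20 + (128/91 − 1)/0.0036 = 20 + (0.4066)/0.0036 = 133 °C

133 °C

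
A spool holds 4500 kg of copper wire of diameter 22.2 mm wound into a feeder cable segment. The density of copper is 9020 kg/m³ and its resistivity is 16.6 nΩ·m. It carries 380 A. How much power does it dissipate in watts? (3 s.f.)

ρ = 16.6 nΩ·m = 1.66×10^-8 Ω·m
A = π(d/2)² = π(1.1100e-02 m)² = 3.8708e-04 m²
L = m/(density·A) = 4500/(9020×3.8708e-04) = 1289 m
R = ρL/A = (1.66×10^-8)(1289)/(3.8708e-04) = 0.05527 Ω
P = I²R = (380)² × 0.05527 = 7980 W

7980 W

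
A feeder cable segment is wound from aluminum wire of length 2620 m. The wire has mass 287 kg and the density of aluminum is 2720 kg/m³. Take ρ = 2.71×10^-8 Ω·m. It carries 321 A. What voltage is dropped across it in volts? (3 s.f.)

566 V

A = m/(density·L) = 287/(2720×2620) = 4.0273e-05 m²
R = ρL/A = (2.71×10^-8)(2620)/(4.0273e-05) = 1.763 Ω
V = IR = 321 × 1.763 = 566 V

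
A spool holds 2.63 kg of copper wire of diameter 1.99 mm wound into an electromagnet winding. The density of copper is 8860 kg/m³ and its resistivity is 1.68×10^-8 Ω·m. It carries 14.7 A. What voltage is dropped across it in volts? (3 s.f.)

7.58 V

A = π(d/2)² = π(9.9500e-04 m)² = 3.1103e-06 m²
L = m/(density·A) = 2.63/(8860×3.1103e-06) = 95.44 m
R = ρL/A = (1.68×10^-8)(95.44)/(3.1103e-06) = 0.5155 Ω
V = IR = 14.7 × 0.5155 = 7.58 V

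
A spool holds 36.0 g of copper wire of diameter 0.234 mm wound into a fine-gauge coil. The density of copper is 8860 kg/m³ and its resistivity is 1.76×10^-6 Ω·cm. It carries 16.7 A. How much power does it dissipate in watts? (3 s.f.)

10800 W

ρ = 1.76×10^-6 Ω·cm = 1.76×10^-8 Ω·m
A = π(d/2)² = π(1.1700e-04 m)² = 4.3005e-08 m²
L = m/(density·A) = 0.036/(8860×4.3005e-08) = 94.48 m
R = ρL/A = (1.76×10^-8)(94.48)/(4.3005e-08) = 38.67 Ω
P = I²R = (16.7)² × 38.67 = 10800 W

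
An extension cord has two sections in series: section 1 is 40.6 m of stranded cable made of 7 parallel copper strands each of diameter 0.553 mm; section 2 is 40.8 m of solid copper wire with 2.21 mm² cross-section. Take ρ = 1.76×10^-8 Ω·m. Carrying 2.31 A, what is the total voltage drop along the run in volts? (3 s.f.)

Section 1: A_strand = π(2.7650e-04)² = 2.402e-07 m²; R₁ = ρL/(N·A_s) = (1.76×10^-8)(40.6)/(7×2.402e-07) = 0.425 Ω
Section 2: A = 2.21 mm² = 2.210e-06 m²
R₂ = (1.76×10^-8)(40.8)/(2.210e-06) = 0.3249 Ω
R = R₁ + R₂ = 0.7499 Ω
V = IR = 2.31 × 0.7499 = 1.73 V

1.73 V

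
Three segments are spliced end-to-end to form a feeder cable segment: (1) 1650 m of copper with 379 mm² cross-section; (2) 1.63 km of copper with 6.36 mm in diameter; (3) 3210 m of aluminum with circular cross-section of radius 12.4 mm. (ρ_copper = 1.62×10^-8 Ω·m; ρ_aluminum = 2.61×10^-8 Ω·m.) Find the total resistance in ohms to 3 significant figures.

1.08 Ω

Seg 1: A = 379 mm² = 3.790e-04 m²
R_1 = (1.62×10^-8)(1650)/(3.790e-04) = 0.07053 Ω
Seg 2: A = π(d/2)² = π(3.1800e-03 m)² = 3.177e-05 m²
R_2 = (1.62×10^-8)(1630)/(3.177e-05) = 0.8312 Ω
Seg 3: A = πr² = π(1.2400e-02 m)² = 4.831e-04 m²
R_3 = (2.61×10^-8)(3210)/(4.831e-04) = 0.1734 Ω
R_total = R_1 + R_2 + R_3 = 1.08 Ω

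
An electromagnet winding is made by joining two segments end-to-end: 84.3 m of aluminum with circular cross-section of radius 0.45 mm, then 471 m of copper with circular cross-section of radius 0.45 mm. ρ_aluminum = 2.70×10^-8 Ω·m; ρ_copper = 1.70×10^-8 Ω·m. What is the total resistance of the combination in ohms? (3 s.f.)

Segment 1: A = πr² = π(4.5000e-04 m)² = 6.362e-07 m²
R₁ = ρL/A = (2.70×10^-8)(84.3)/(6.362e-07) = 3.578 Ω
R₂ = (1.70×10^-8)(471)/(6.362e-07) = 12.59 Ω
R = R₁ + R₂ = 16.2 Ω

16.2 Ω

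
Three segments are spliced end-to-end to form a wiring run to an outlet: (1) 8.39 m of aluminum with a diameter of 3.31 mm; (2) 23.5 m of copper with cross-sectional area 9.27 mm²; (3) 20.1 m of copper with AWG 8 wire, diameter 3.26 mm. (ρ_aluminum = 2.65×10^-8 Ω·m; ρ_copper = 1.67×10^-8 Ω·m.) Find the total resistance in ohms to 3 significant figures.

Seg 1: A = π(d/2)² = π(1.6550e-03 m)² = 8.605e-06 m²
R_1 = (2.65×10^-8)(8.39)/(8.605e-06) = 0.02584 Ω
Seg 2: A = 9.27 mm² = 9.270e-06 m²
R_2 = (1.67×10^-8)(23.5)/(9.270e-06) = 0.04234 Ω
Seg 3: A = π(3.26/2 mm)² = π(1.6300e-03 m)² = 8.347e-06 m²
R_3 = (1.67×10^-8)(20.1)/(8.347e-06) = 0.04021 Ω
R_total = R_1 + R_2 + R_3 = 0.108 Ω

0.108 Ω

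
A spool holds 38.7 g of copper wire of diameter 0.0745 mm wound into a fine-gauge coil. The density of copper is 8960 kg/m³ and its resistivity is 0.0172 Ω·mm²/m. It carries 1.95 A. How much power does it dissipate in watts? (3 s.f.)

ρ = 0.0172 Ω·mm²/m = 1.72×10^-8 Ω·m
A = π(d/2)² = π(3.7250e-05 m)² = 4.3592e-09 m²
L = m/(density·A) = 0.0387/(8960×4.3592e-09) = 990.8 m
R = ρL/A = (1.72×10^-8)(990.8)/(4.3592e-09) = 3910 Ω
P = I²R = (1.95)² × 3910 = 14900 W

14900 W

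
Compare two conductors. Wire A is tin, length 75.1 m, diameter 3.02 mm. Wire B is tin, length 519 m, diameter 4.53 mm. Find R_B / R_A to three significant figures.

R ∝ ρL/d², so R_B/R_A = (L_B/L_A) × (d_A/d_B)²
= (519/75.1) × (3.02/4.53)² = 3.07

3.07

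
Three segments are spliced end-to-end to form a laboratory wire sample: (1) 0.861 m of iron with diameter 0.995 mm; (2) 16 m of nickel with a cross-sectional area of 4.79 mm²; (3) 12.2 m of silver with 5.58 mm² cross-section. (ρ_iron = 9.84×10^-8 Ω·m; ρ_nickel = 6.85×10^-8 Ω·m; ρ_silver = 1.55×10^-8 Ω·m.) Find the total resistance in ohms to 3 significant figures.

0.372 Ω

Seg 1: A = π(d/2)² = π(4.9750e-04 m)² = 7.776e-07 m²
R_1 = (9.84×10^-8)(0.861)/(7.776e-07) = 0.109 Ω
Seg 2: A = 4.79 mm² = 4.790e-06 m²
R_2 = (6.85×10^-8)(16)/(4.790e-06) = 0.2288 Ω
Seg 3: A = 5.58 mm² = 5.580e-06 m²
R_3 = (1.55×10^-8)(12.2)/(5.580e-06) = 0.03389 Ω
R_total = R_1 + R_2 + R_3 = 0.372 Ω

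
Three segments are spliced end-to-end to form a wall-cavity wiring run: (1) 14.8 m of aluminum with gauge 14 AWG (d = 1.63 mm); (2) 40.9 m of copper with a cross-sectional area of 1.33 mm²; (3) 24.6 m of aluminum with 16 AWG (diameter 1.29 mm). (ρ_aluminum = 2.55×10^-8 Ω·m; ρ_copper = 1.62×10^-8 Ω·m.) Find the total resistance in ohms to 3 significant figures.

Seg 1: A = π(1.63/2 mm)² = π(8.1500e-04 m)² = 2.087e-06 m²
R_1 = (2.55×10^-8)(14.8)/(2.087e-06) = 0.1809 Ω
Seg 2: A = 1.33 mm² = 1.330e-06 m²
R_2 = (1.62×10^-8)(40.9)/(1.330e-06) = 0.4982 Ω
Seg 3: A = π(1.29/2 mm)² = π(6.4500e-04 m)² = 1.307e-06 m²
R_3 = (2.55×10^-8)(24.6)/(1.307e-06) = 0.48 Ω
R_total = R_1 + R_2 + R_3 = 1.16 Ω

1.16 Ω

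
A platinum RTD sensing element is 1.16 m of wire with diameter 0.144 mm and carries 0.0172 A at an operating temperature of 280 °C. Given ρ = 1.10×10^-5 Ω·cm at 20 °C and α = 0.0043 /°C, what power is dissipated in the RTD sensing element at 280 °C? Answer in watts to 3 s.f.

ρ = 1.10×10^-5 Ω·cm = 1.10×10^-7 Ω·m
A = π(d/2)² = π(7.2000e-05 m)² = 1.629e-08 m²
R₍20₎ = ρL/A = (1.10×10^-7)(1.16)/(1.629e-08) = 7.835 Ω
R₍280₎ = R₍20₎(1 + αΔT) = 7.835 × (1 + 0.0043×260) = 16.59 Ω
P = I²R = (0.0172)² × 16.59 = 0.00491 W

0.00491 W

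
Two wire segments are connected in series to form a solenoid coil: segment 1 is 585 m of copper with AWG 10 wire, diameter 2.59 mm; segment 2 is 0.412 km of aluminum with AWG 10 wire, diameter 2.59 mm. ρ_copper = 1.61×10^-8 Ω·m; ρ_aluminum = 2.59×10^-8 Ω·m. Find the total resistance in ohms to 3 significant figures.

3.81 Ω

Segment 1: A = π(2.59/2 mm)² = π(1.2950e-03 m)² = 5.269e-06 m²
R₁ = ρL/A = (1.61×10^-8)(585)/(5.269e-06) = 1.788 Ω
R₂ = (2.59×10^-8)(412)/(5.269e-06) = 2.025 Ω
R = R₁ + R₂ = 3.81 Ω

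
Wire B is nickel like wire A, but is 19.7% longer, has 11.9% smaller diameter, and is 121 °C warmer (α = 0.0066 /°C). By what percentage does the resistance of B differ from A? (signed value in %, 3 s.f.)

177%

R ∝ ρL/d² with ρ ∝ (1+αΔT), so R_B/R_A = (1 + 19.7/100) × (1 − 11.9/100)⁻² × (1 + 0.0066×121)
= 1.197 × 1.288 × 1.799 = 2.774
(R_B − R_A)/R_A = 2.774 − 1 = 177%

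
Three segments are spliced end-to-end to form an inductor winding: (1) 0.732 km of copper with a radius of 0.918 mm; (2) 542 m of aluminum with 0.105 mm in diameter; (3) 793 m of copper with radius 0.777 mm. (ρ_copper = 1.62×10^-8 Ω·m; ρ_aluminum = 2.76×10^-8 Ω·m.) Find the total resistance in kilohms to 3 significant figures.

1.74 kΩ

Seg 1: A = πr² = π(9.1800e-04 m)² = 2.647e-06 m²
R_1 = (1.62×10^-8)(732)/(2.647e-06) = 4.479 Ω
Seg 2: A = π(d/2)² = π(5.2500e-05 m)² = 8.659e-09 m²
R_2 = (2.76×10^-8)(542)/(8.659e-09) = 1728 Ω
Seg 3: A = πr² = π(7.7700e-04 m)² = 1.897e-06 m²
R_3 = (1.62×10^-8)(793)/(1.897e-06) = 6.773 Ω
R_total = R_1 + R_2 + R_3 = 1.74 kΩ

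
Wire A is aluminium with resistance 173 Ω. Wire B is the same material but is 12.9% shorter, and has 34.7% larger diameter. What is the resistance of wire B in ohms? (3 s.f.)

83.0 Ω

R ∝ L/d², so R_B/R_A = (1 − 12.9/100) × (1 + 34.7/100)⁻²
= 0.871 × 0.5511 = 0.48
R_B = 0.48 × 173 = 83.0 Ω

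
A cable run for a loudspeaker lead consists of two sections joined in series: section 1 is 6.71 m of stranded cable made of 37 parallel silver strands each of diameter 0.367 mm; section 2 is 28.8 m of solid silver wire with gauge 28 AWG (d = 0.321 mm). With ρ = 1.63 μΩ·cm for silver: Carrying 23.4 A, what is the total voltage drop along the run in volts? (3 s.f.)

136 V

ρ = 1.63 μΩ·cm = 1.63×10^-8 Ω·m
Section 1: A_strand = π(1.8350e-04)² = 1.058e-07 m²; R₁ = ρL/(N·A_s) = (1.63×10^-8)(6.71)/(37×1.058e-07) = 0.02794 Ω
Section 2: A = π(0.321/2 mm)² = π(1.6050e-04 m)² = 8.093e-08 m²
R₂ = (1.63×10^-8)(28.8)/(8.093e-08) = 5.801 Ω
R = R₁ + R₂ = 5.829 Ω
V = IR = 23.4 × 5.829 = 136 V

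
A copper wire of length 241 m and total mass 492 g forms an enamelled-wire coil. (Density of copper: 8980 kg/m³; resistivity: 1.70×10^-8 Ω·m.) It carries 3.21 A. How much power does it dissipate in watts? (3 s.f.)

186 W

A = m/(density·L) = 0.492/(8980×241) = 2.2734e-07 m²
R = ρL/A = (1.70×10^-8)(241)/(2.2734e-07) = 18.02 Ω
P = I²R = (3.21)² × 18.02 = 186 W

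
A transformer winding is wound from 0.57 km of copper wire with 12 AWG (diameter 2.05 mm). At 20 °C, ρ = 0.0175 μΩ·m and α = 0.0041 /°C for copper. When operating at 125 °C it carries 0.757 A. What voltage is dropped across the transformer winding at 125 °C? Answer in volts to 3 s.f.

ρ = 0.0175 μΩ·m = 1.75×10^-8 Ω·m
A = π(2.05/2 mm)² = π(1.0250e-03 m)² = 3.301e-06 m²
R₍20₎ = ρL/A = (1.75×10^-8)(570)/(3.301e-06) = 3.022 Ω
R₍125₎ = R₍20₎(1 + αΔT) = 3.022 × (1 + 0.0041×105) = 4.323 Ω
V = IR = 0.757 × 4.323 = 3.27 V

3.27 V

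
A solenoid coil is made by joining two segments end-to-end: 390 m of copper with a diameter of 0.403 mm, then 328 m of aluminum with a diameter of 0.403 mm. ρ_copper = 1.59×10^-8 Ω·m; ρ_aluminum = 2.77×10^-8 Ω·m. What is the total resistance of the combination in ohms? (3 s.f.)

120 Ω

Segment 1: A = π(d/2)² = π(2.0150e-04 m)² = 1.276e-07 m²
R₁ = ρL/A = (1.59×10^-8)(390)/(1.276e-07) = 48.61 Ω
R₂ = (2.77×10^-8)(328)/(1.276e-07) = 71.23 Ω
R = R₁ + R₂ = 120 Ω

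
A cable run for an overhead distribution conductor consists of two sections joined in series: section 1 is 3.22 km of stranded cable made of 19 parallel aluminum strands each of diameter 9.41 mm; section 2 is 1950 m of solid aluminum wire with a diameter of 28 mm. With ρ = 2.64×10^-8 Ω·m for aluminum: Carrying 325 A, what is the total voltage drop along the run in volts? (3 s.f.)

48.1 V

Section 1: A_strand = π(4.7050e-03)² = 6.955e-05 m²; R₁ = ρL/(N·A_s) = (2.64×10^-8)(3220)/(19×6.955e-05) = 0.06433 Ω
Section 2: A = π(d/2)² = π(1.4000e-02 m)² = 6.158e-04 m²
R₂ = (2.64×10^-8)(1950)/(6.158e-04) = 0.08361 Ω
R = R₁ + R₂ = 0.1479 Ω
V = IR = 325 × 0.1479 = 48.1 V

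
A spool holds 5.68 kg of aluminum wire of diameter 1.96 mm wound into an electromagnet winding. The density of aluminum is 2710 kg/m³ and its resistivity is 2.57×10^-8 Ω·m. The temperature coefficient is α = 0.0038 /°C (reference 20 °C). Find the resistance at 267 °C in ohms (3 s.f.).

11.5 Ω

A = π(d/2)² = π(9.8000e-04 m)² = 3.0172e-06 m²
L = m/(density·A) = 5.68/(2710×3.0172e-06) = 694.7 m
R = ρL/A = (2.57×10^-8)(694.7)/(3.0172e-06) = 5.917 Ω
R(267 °C) = 5.917 × (1 + 0.0038×247) = 11.5 Ω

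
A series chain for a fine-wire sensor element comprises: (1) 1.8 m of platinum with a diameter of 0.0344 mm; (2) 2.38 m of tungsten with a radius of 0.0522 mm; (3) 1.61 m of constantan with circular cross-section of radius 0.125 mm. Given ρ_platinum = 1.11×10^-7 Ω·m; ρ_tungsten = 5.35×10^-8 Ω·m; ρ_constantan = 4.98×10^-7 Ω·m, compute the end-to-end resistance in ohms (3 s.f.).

246 Ω

Seg 1: A = π(d/2)² = π(1.7200e-05 m)² = 9.294e-10 m²
R_1 = (1.11×10^-7)(1.8)/(9.294e-10) = 215 Ω
Seg 2: A = πr² = π(5.2200e-05 m)² = 8.560e-09 m²
R_2 = (5.35×10^-8)(2.38)/(8.560e-09) = 14.87 Ω
Seg 3: A = πr² = π(1.2500e-04 m)² = 4.909e-08 m²
R_3 = (4.98×10^-7)(1.61)/(4.909e-08) = 16.33 Ω
R_total = R_1 + R_2 + R_3 = 246 Ω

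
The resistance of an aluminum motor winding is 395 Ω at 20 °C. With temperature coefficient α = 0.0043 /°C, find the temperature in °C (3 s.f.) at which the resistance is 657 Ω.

R = R₀(1 + α(T − T₀)) ⇒ T = T₀ + (R/R₀ − 1)/α
T = 20 + (657/395 − 1)/0.0043 = 20 + (0.6633)/0.0043 = 174 °C

174 °C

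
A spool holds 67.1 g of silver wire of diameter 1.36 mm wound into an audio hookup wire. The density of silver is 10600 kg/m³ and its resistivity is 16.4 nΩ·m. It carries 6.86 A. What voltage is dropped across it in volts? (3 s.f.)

ρ = 16.4 nΩ·m = 1.64×10^-8 Ω·m
A = π(d/2)² = π(6.8000e-04 m)² = 1.4527e-06 m²
L = m/(density·A) = 0.0671/(10600×1.4527e-06) = 4.358 m
R = ρL/A = (1.64×10^-8)(4.358)/(1.4527e-06) = 0.0492 Ω
V = IR = 6.86 × 0.0492 = 0.337 V

0.337 V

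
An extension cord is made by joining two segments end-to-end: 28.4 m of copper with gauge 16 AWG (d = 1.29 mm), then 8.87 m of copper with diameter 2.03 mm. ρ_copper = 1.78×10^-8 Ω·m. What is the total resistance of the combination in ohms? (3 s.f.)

Segment 1: A = π(1.29/2 mm)² = π(6.4500e-04 m)² = 1.307e-06 m²
R₁ = ρL/A = (1.78×10^-8)(28.4)/(1.307e-06) = 0.3868 Ω
Segment 2: A = π(d/2)² = π(1.0150e-03 m)² = 3.237e-06 m²
R₂ = (1.78×10^-8)(8.87)/(3.237e-06) = 0.04878 Ω
R = R₁ + R₂ = 0.436 Ω

0.436 Ω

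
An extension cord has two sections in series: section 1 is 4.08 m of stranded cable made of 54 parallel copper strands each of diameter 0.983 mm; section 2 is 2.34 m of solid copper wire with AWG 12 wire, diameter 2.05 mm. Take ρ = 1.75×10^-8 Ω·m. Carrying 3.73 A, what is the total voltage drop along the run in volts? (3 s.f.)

Section 1: A_strand = π(4.9150e-04)² = 7.589e-07 m²; R₁ = ρL/(N·A_s) = (1.75×10^-8)(4.08)/(54×7.589e-07) = 0.001742 Ω
Section 2: A = π(2.05/2 mm)² = π(1.0250e-03 m)² = 3.301e-06 m²
R₂ = (1.75×10^-8)(2.34)/(3.301e-06) = 0.01241 Ω
R = R₁ + R₂ = 0.01415 Ω
V = IR = 3.73 × 0.01415 = 0.0528 V

0.0528 V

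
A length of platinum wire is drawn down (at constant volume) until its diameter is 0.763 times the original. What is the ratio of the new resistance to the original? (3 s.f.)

2.95

Volume constant ⇒ L' = L/r² with r = 0.763. R' = ρL'/A' = ρ(L/r²)/(πr²d₀²/4) = R/r⁴.
Factor = 2.95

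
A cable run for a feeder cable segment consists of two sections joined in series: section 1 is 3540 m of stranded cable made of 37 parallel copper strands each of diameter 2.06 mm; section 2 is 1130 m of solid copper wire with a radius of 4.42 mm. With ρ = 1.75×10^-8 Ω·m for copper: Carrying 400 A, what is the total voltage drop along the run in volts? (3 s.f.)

330 V

Section 1: A_strand = π(1.0300e-03)² = 3.333e-06 m²; R₁ = ρL/(N·A_s) = (1.75×10^-8)(3540)/(37×3.333e-06) = 0.5024 Ω
Section 2: A = πr² = π(4.4200e-03 m)² = 6.138e-05 m²
R₂ = (1.75×10^-8)(1130)/(6.138e-05) = 0.3222 Ω
R = R₁ + R₂ = 0.8246 Ω
V = IR = 400 × 0.8246 = 330 V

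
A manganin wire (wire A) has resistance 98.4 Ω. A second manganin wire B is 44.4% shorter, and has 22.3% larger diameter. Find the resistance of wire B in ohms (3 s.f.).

R ∝ L/d², so R_B/R_A = (1 − 44.4/100) × (1 + 22.3/100)⁻²
= 0.556 × 0.6686 = 0.3717
R_B = 0.3717 × 98.4 = 36.6 Ω

36.6 Ω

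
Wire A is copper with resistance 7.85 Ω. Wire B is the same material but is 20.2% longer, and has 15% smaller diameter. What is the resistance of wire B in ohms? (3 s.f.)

R ∝ L/d², so R_B/R_A = (1 + 20.2/100) × (1 − 15/100)⁻²
= 1.202 × 1.384 = 1.664
R_B = 1.664 × 7.85 = 13.1 Ω

13.1 Ω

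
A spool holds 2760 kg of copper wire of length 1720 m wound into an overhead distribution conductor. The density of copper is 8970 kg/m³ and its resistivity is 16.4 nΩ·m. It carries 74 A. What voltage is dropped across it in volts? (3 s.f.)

11.7 V

ρ = 16.4 nΩ·m = 1.64×10^-8 Ω·m
A = m/(density·L) = 2760/(8970×1720) = 1.7889e-04 m²
R = ρL/A = (1.64×10^-8)(1720)/(1.7889e-04) = 0.1577 Ω
V = IR = 74 × 0.1577 = 11.7 V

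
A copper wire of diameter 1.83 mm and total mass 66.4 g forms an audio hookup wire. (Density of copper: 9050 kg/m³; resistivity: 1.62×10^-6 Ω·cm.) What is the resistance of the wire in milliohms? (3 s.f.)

17.2 mΩ

ρ = 1.62×10^-6 Ω·cm = 1.62×10^-8 Ω·m
A = π(d/2)² = π(9.1500e-04 m)² = 2.6302e-06 m²
L = m/(density·A) = 0.0664/(9050×2.6302e-06) = 2.79 m
R = ρL/A = (1.62×10^-8)(2.79)/(2.6302e-06) = 17.2 mΩ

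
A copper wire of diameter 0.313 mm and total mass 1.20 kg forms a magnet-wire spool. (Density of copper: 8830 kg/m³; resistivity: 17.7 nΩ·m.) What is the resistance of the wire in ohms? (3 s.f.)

ρ = 17.7 nΩ·m = 1.77×10^-8 Ω·m
A = π(d/2)² = π(1.5650e-04 m)² = 7.6945e-08 m²
L = m/(density·A) = 1.2/(8830×7.6945e-08) = 1766 m
R = ρL/A = (1.77×10^-8)(1766)/(7.6945e-08) = 406 Ω

406 Ω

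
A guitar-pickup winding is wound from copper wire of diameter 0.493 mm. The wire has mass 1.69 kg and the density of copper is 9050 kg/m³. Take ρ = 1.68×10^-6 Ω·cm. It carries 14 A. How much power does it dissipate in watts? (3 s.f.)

16900 W

ρ = 1.68×10^-6 Ω·cm = 1.68×10^-8 Ω·m
A = π(d/2)² = π(2.4650e-04 m)² = 1.9089e-07 m²
L = m/(density·A) = 1.69/(9050×1.9089e-07) = 978.3 m
R = ρL/A = (1.68×10^-8)(978.3)/(1.9089e-07) = 86.1 Ω
P = I²R = (14)² × 86.1 = 16900 W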